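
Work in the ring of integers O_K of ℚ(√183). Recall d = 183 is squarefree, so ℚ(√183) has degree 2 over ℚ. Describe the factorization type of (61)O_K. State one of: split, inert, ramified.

Since 183 ≢ 1 mod 4, the ring of integers is ℤ[√183] with discriminant 4·183 = 732.
61 divides disc(K) = 732, so 61 ramifies.

61 is ramified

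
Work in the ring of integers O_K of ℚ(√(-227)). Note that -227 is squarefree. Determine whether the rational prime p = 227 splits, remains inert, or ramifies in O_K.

Since -227 ≡ 1 mod 4, the ring of integers is ℤ[(1+√-227)/2] with discriminant -227.
Ramification test: 227 | -227. The prime 227 ramifies in K.

ramifies in O_K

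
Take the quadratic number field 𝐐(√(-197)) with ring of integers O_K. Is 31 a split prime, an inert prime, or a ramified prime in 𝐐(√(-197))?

d = -197 ≡ 3 (mod 4), so O_K = ℤ[√-197] and disc(K) = 4d = -788.
Since gcd(31, -788) = 1 the prime 31 does not ramify.
Euler's criterion: (-197)^15 mod 31 = 1. Thus (-197|31) = 1.
Legendre symbol 1 ⇒ 31 is split.

31 splits in O_K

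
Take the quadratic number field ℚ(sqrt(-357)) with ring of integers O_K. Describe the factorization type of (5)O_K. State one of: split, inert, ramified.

-357 mod 4 = 3, hence disc K = 4·(-357) = -1428 and O_K = ℤ[√-357].
disc(K) = -1428 is not divisible by 5; 5 is unramified.
Legendre symbol by Euler's criterion: (-357/5) ≡ (-357)^2 ≡ 4 (mod 5), i.e. (-357/5) = -1.
d is a non-residue mod p, hence 5 remains inert in O_K.

p is inert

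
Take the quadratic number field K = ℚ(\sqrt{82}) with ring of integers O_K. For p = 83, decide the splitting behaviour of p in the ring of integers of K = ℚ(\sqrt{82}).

82 mod 4 = 2, hence disc K = 4·82 = 328 and O_K = ℤ[√82].
Since gcd(83, 328) = 1 the prime 83 does not ramify.
Compute (82/83) via Euler: 82^((83-1)/2) mod 83 = 82, so (82/83) = -1.
d is a non-residue mod p, hence 83 remains inert in O_K.

p is inert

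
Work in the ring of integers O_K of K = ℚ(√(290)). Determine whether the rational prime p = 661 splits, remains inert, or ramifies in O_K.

Since 290 ≢ 1 mod 4, the ring of integers is ℤ[√290] with discriminant 4·290 = 1160.
661 ∤ 1160, so 661 is unramified.
Legendre symbol by Euler's criterion: (290/661) ≡ 290^330 ≡ 660 (mod 661), i.e. (290/661) = -1.
(290/661) = -1, so 661 is inert.

661 remains inert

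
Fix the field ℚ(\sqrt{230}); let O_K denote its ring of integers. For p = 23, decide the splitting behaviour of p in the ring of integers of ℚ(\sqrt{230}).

ramified

d = 230 ≡ 2 (mod 4), so O_K = ℤ[√230] and disc(K) = 4d = 920.
disc(K) = 920 = 23·40, so p = 23 is ramified.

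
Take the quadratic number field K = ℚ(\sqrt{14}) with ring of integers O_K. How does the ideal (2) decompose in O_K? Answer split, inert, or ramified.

ramifies in O_K

14 mod 4 = 2, hence disc K = 4·14 = 56 and O_K = ℤ[√14].
disc(K) = 56 = 2·28, so p = 2 is ramified.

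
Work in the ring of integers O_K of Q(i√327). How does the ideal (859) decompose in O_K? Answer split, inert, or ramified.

-327 mod 4 = 1, hence disc K = -327 and O_K = ℤ[(1+√-327)/2].
859 ∤ -327, so 859 is unramified.
Legendre symbol by Euler's criterion: (-327/859) ≡ (-327)^429 ≡ 858 (mod 859), i.e. (-327/859) = -1.
(-327/859) = -1, so 859 is inert.

inert — (859) stays prime in O_K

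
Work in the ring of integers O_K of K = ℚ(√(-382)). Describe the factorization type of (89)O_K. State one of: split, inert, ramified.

remains prime (inert)

d = -382 ≡ 2 (mod 4), so O_K = ℤ[√-382] and disc(K) = 4d = -1528.
Since gcd(89, -1528) = 1 the prime 89 does not ramify.
Legendre symbol by Euler's criterion: (-382/89) ≡ (-382)^44 ≡ 88 (mod 89), i.e. (-382/89) = -1.
Legendre symbol -1 ⇒ 89 is inert.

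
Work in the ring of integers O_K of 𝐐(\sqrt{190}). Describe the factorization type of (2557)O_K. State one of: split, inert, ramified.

p splits

Since 190 ≢ 1 mod 4, the ring of integers is ℤ[√190] with discriminant 4·190 = 760.
Since gcd(2557, 760) = 1 the prime 2557 does not ramify.
Euler's criterion: 190^1278 mod 2557 = 1. Thus (190|2557) = 1.
(190/2557) = 1, so 2557 splits.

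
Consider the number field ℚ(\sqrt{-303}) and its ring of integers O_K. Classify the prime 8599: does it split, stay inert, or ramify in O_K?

p splits

-303 mod 4 = 1, hence disc K = -303 and O_K = ℤ[(1+√-303)/2].
8599 ∤ -303, so 8599 is unramified.
Legendre symbol by Euler's criterion: (-303/8599) ≡ (-303)^4299 ≡ 1 (mod 8599), i.e. (-303/8599) = 1.
d is a quadratic residue mod p, hence 8599 splits in O_K.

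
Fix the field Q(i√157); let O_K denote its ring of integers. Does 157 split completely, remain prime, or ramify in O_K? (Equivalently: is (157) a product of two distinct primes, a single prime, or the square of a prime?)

Since -157 ≢ 1 mod 4, the ring of integers is ℤ[√-157] with discriminant 4·(-157) = -628.
157 divides disc(K) = -628, so 157 ramifies.

157 is ramified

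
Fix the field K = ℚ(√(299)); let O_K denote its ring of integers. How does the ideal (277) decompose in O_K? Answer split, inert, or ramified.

split — (277) = 𝔭₁𝔭₂ with 𝔭₁ ≠ 𝔭₂

299 mod 4 = 3, hence disc K = 4·299 = 1196 and O_K = ℤ[√299].
Since gcd(277, 1196) = 1 the prime 277 does not ramify.
Legendre symbol by Euler's criterion: (299/277) ≡ 299^138 ≡ 1 (mod 277), i.e. (299/277) = 1.
Legendre symbol 1 ⇒ 277 is split.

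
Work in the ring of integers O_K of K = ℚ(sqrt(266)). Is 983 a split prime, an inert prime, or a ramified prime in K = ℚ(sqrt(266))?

266 mod 4 = 2, hence disc K = 4·266 = 1064 and O_K = ℤ[√266].
Since gcd(983, 1064) = 1 the prime 983 does not ramify.
Euler's criterion: 266^491 mod 983 = 1. Thus (266|983) = 1.
d is a quadratic residue mod p, hence 983 splits in O_K.

split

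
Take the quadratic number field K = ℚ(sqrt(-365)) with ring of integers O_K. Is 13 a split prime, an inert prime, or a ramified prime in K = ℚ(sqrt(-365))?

splits completely

-365 mod 4 = 3, hence disc K = 4·(-365) = -1460 and O_K = ℤ[√-365].
13 ∤ -1460, so 13 is unramified.
(-365/13) = 12^6 mod 13 = 1, giving Legendre symbol 1.
(-365/13) = 1, so 13 splits.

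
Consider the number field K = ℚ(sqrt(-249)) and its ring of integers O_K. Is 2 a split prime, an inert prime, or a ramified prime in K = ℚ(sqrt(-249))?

ramified — (2) = 𝔭²

d = -249 ≡ 3 (mod 4), so O_K = ℤ[√-249] and disc(K) = 4d = -996.
Ramification test: 2 | -996. The prime 2 ramifies in K.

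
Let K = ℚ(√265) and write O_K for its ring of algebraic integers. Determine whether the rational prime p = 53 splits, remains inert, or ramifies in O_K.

265 mod 4 = 1, hence disc K = 265 and O_K = ℤ[(1+√265)/2].
disc(K) = 265 = 53·5, so p = 53 is ramified.

53 is ramified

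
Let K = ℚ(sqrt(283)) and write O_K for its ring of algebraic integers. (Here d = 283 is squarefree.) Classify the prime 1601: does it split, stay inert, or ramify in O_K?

d = 283 ≡ 3 (mod 4), so O_K = ℤ[√283] and disc(K) = 4d = 1132.
disc(K) = 1132 is not divisible by 1601; 1601 is unramified.
Legendre symbol by Euler's criterion: (283/1601) ≡ 283^800 ≡ 1600 (mod 1601), i.e. (283/1601) = -1.
(283/1601) = -1, so 1601 is inert.

1601 remains inert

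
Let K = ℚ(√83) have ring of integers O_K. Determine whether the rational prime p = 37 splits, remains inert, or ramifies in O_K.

Since 83 ≢ 1 mod 4, the ring of integers is ℤ[√83] with discriminant 4·83 = 332.
Since gcd(37, 332) = 1 the prime 37 does not ramify.
Compute (83/37) via Euler: 9^((37-1)/2) mod 37 = 1, so (83/37) = 1.
(83/37) = 1, so 37 splits.

split — (37) = 𝔭₁𝔭₂ with 𝔭₁ ≠ 𝔭₂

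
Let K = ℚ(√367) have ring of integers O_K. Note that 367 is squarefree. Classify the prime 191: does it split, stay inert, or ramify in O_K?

367 mod 4 = 3, hence disc K = 4·367 = 1468 and O_K = ℤ[√367].
disc(K) = 1468 is not divisible by 191; 191 is unramified.
Legendre symbol by Euler's criterion: (367/191) ≡ 367^95 ≡ 190 (mod 191), i.e. (367/191) = -1.
d is a non-residue mod p, hence 191 remains inert in O_K.

inert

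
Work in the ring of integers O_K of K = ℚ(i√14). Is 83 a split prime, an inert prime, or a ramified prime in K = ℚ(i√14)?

p splits

Since -14 ≢ 1 mod 4, the ring of integers is ℤ[√-14] with discriminant 4·(-14) = -56.
83 ∤ -56, so 83 is unramified.
(-14/83) = 69^41 mod 83 = 1, giving Legendre symbol 1.
(-14/83) = 1, so 83 splits.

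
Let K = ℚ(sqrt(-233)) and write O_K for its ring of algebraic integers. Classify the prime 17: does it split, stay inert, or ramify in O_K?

Since -233 ≢ 1 mod 4, the ring of integers is ℤ[√-233] with discriminant 4·(-233) = -932.
17 ∤ -932, so 17 is unramified.
(-233/17) = 5^8 mod 17 = 16, giving Legendre symbol -1.
d is a non-residue mod p, hence 17 remains inert in O_K.

remains prime (inert)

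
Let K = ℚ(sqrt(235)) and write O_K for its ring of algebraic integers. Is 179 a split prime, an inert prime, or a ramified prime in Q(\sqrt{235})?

split — (179) = 𝔭₁𝔭₂ with 𝔭₁ ≠ 𝔭₂

Since 235 ≢ 1 mod 4, the ring of integers is ℤ[√235] with discriminant 4·235 = 940.
disc(K) = 940 is not divisible by 179; 179 is unramified.
Legendre symbol by Euler's criterion: (235/179) ≡ 235^89 ≡ 1 (mod 179), i.e. (235/179) = 1.
Legendre symbol 1 ⇒ 179 is split.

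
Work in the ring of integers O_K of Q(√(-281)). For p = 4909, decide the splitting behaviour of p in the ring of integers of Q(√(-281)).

d = -281 ≡ 3 (mod 4), so O_K = ℤ[√-281] and disc(K) = 4d = -1124.
disc(K) = -1124 is not divisible by 4909; 4909 is unramified.
Euler's criterion: (-281)^2454 mod 4909 = 1. Thus (-281|4909) = 1.
d is a quadratic residue mod p, hence 4909 splits in O_K.

split — (4909) = 𝔭₁𝔭₂ with 𝔭₁ ≠ 𝔭₂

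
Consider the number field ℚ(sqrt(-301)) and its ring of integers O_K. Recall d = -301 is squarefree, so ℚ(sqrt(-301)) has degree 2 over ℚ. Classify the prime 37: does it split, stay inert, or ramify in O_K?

d = -301 ≡ 3 (mod 4), so O_K = ℤ[√-301] and disc(K) = 4d = -1204.
disc(K) = -1204 is not divisible by 37; 37 is unramified.
Legendre symbol by Euler's criterion: (-301/37) ≡ (-301)^18 ≡ 36 (mod 37), i.e. (-301/37) = -1.
d is a non-residue mod p, hence 37 remains inert in O_K.

p is inert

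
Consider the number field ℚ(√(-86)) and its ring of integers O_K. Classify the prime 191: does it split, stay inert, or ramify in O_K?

-86 mod 4 = 2, hence disc K = 4·(-86) = -344 and O_K = ℤ[√-86].
disc(K) = -344 is not divisible by 191; 191 is unramified.
Legendre symbol by Euler's criterion: (-86/191) ≡ (-86)^95 ≡ 190 (mod 191), i.e. (-86/191) = -1.
d is a non-residue mod p, hence 191 remains inert in O_K.

remains prime (inert)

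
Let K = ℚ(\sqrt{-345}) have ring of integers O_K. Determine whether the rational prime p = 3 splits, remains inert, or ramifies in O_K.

ramified — (3) = 𝔭²

-345 mod 4 = 3, hence disc K = 4·(-345) = -1380 and O_K = ℤ[√-345].
3 divides disc(K) = -1380, so 3 ramifies.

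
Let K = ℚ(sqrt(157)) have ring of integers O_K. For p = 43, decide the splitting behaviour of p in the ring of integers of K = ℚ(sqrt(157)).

Since 157 ≡ 1 mod 4, the ring of integers is ℤ[(1+√157)/2] with discriminant 157.
disc(K) = 157 is not divisible by 43; 43 is unramified.
Legendre symbol by Euler's criterion: (157/43) ≡ 157^21 ≡ 42 (mod 43), i.e. (157/43) = -1.
d is a non-residue mod p, hence 43 remains inert in O_K.

inert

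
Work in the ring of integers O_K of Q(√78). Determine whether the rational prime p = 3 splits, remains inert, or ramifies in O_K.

ramified — (3) = 𝔭²

78 mod 4 = 2, hence disc K = 4·78 = 312 and O_K = ℤ[√78].
Ramification test: 3 | 312. The prime 3 ramifies in K.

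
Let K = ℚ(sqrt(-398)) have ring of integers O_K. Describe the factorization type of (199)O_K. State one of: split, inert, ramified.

Since -398 ≢ 1 mod 4, the ring of integers is ℤ[√-398] with discriminant 4·(-398) = -1592.
199 divides disc(K) = -1592, so 199 ramifies.

p ramifies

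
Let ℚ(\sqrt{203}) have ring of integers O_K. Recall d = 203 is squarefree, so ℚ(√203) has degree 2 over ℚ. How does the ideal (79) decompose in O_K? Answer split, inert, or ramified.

p splits

d = 203 ≡ 3 (mod 4), so O_K = ℤ[√203] and disc(K) = 4d = 812.
Since gcd(79, 812) = 1 the prime 79 does not ramify.
(203/79) = 45^39 mod 79 = 1, giving Legendre symbol 1.
d is a quadratic residue mod p, hence 79 splits in O_K.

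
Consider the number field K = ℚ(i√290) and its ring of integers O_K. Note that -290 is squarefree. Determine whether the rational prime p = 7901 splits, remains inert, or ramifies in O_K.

Since -290 ≢ 1 mod 4, the ring of integers is ℤ[√-290] with discriminant 4·(-290) = -1160.
Since gcd(7901, -1160) = 1 the prime 7901 does not ramify.
Euler's criterion: (-290)^3950 mod 7901 = 7900. Thus (-290|7901) = -1.
Legendre symbol -1 ⇒ 7901 is inert.

p is inert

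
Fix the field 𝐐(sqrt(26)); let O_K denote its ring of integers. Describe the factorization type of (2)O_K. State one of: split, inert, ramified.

ramified — (2) = 𝔭²

d = 26 ≡ 2 (mod 4), so O_K = ℤ[√26] and disc(K) = 4d = 104.
Ramification test: 2 | 104. The prime 2 ramifies in K.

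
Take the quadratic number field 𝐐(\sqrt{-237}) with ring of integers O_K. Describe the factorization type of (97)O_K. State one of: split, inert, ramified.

97 splits in O_K

d = -237 ≡ 3 (mod 4), so O_K = ℤ[√-237] and disc(K) = 4d = -948.
disc(K) = -948 is not divisible by 97; 97 is unramified.
Compute (-237/97) via Euler: 54^((97-1)/2) mod 97 = 1, so (-237/97) = 1.
(-237/97) = 1, so 97 splits.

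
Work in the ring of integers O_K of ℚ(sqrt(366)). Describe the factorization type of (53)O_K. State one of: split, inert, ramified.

366 mod 4 = 2, hence disc K = 4·366 = 1464 and O_K = ℤ[√366].
Since gcd(53, 1464) = 1 the prime 53 does not ramify.
Legendre symbol by Euler's criterion: (366/53) ≡ 366^26 ≡ 52 (mod 53), i.e. (366/53) = -1.
Legendre symbol -1 ⇒ 53 is inert.

p is inert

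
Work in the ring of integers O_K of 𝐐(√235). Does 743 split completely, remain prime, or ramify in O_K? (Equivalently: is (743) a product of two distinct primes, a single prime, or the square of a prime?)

235 mod 4 = 3, hence disc K = 4·235 = 940 and O_K = ℤ[√235].
disc(K) = 940 is not divisible by 743; 743 is unramified.
Legendre symbol by Euler's criterion: (235/743) ≡ 235^371 ≡ 742 (mod 743), i.e. (235/743) = -1.
(235/743) = -1, so 743 is inert.

inert — (743) stays prime in O_K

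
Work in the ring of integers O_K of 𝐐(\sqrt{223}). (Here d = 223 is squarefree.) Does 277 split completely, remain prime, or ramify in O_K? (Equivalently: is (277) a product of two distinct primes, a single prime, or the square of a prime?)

inert

223 mod 4 = 3, hence disc K = 4·223 = 892 and O_K = ℤ[√223].
disc(K) = 892 is not divisible by 277; 277 is unramified.
(223/277) = 223^138 mod 277 = 276, giving Legendre symbol -1.
d is a non-residue mod p, hence 277 remains inert in O_K.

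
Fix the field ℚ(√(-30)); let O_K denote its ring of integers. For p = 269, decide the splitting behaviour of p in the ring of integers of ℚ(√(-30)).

split

d = -30 ≡ 2 (mod 4), so O_K = ℤ[√-30] and disc(K) = 4d = -120.
disc(K) = -120 is not divisible by 269; 269 is unramified.
Euler's criterion: (-30)^134 mod 269 = 1. Thus (-30|269) = 1.
d is a quadratic residue mod p, hence 269 splits in O_K.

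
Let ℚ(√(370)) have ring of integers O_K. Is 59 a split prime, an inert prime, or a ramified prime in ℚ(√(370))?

d = 370 ≡ 2 (mod 4), so O_K = ℤ[√370] and disc(K) = 4d = 1480.
59 ∤ 1480, so 59 is unramified.
Compute (370/59) via Euler: 16^((59-1)/2) mod 59 = 1, so (370/59) = 1.
Legendre symbol 1 ⇒ 59 is split.

splits completely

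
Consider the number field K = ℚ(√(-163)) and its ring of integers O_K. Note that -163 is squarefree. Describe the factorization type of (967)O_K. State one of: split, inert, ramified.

split — (967) = 𝔭₁𝔭₂ with 𝔭₁ ≠ 𝔭₂

Since -163 ≡ 1 mod 4, the ring of integers is ℤ[(1+√-163)/2] with discriminant -163.
disc(K) = -163 is not divisible by 967; 967 is unramified.
Euler's criterion: (-163)^483 mod 967 = 1. Thus (-163|967) = 1.
(-163/967) = 1, so 967 splits.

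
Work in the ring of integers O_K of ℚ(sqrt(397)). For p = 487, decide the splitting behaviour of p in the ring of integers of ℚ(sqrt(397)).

split

d = 397 ≡ 1 (mod 4), so O_K = ℤ[(1+√397)/2] and disc(K) = d = 397.
disc(K) = 397 is not divisible by 487; 487 is unramified.
(397/487) = 397^243 mod 487 = 1, giving Legendre symbol 1.
Legendre symbol 1 ⇒ 487 is split.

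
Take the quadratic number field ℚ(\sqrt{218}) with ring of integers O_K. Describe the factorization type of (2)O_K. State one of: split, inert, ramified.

d = 218 ≡ 2 (mod 4), so O_K = ℤ[√218] and disc(K) = 4d = 872.
2 divides disc(K) = 872, so 2 ramifies.

ramifies in O_K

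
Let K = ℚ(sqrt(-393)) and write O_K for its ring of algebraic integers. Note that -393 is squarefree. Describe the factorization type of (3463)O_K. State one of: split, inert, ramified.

Since -393 ≢ 1 mod 4, the ring of integers is ℤ[√-393] with discriminant 4·(-393) = -1572.
3463 ∤ -1572, so 3463 is unramified.
Compute (-393/3463) via Euler: 3070^((3463-1)/2) mod 3463 = 1, so (-393/3463) = 1.
d is a quadratic residue mod p, hence 3463 splits in O_K.

split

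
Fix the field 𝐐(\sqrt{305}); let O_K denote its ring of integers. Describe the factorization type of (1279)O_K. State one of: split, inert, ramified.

p is inert

305 mod 4 = 1, hence disc K = 305 and O_K = ℤ[(1+√305)/2].
disc(K) = 305 is not divisible by 1279; 1279 is unramified.
Compute (305/1279) via Euler: 305^((1279-1)/2) mod 1279 = 1278, so (305/1279) = -1.
d is a non-residue mod p, hence 1279 remains inert in O_K.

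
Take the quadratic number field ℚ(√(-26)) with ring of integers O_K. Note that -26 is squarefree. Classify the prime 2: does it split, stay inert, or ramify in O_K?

Since -26 ≢ 1 mod 4, the ring of integers is ℤ[√-26] with discriminant 4·(-26) = -104.
Ramification test: 2 | -104. The prime 2 ramifies in K.

ramifies in O_K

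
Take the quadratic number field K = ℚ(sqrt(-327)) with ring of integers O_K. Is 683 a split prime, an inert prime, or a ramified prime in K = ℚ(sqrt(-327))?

-327 mod 4 = 1, hence disc K = -327 and O_K = ℤ[(1+√-327)/2].
683 ∤ -327, so 683 is unramified.
(-327/683) = 356^341 mod 683 = 682, giving Legendre symbol -1.
(-327/683) = -1, so 683 is inert.

inert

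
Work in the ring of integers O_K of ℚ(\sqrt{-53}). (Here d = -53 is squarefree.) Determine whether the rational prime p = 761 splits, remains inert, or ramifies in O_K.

-53 mod 4 = 3, hence disc K = 4·(-53) = -212 and O_K = ℤ[√-53].
761 ∤ -212, so 761 is unramified.
Euler's criterion: (-53)^380 mod 761 = 760. Thus (-53|761) = -1.
d is a non-residue mod p, hence 761 remains inert in O_K.

inert — (761) stays prime in O_K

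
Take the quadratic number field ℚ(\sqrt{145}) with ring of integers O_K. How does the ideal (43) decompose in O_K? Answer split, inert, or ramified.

Since 145 ≡ 1 mod 4, the ring of integers is ℤ[(1+√145)/2] with discriminant 145.
Since gcd(43, 145) = 1 the prime 43 does not ramify.
Euler's criterion: 145^21 mod 43 = 1. Thus (145|43) = 1.
Legendre symbol 1 ⇒ 43 is split.

43 splits in O_K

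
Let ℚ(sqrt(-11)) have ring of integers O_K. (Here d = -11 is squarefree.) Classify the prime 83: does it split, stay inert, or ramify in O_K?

83 remains inert

-11 mod 4 = 1, hence disc K = -11 and O_K = ℤ[(1+√-11)/2].
Since gcd(83, -11) = 1 the prime 83 does not ramify.
(-11/83) = 72^41 mod 83 = 82, giving Legendre symbol -1.
Legendre symbol -1 ⇒ 83 is inert.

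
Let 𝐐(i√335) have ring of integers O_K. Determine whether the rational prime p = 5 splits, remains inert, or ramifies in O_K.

-335 mod 4 = 1, hence disc K = -335 and O_K = ℤ[(1+√-335)/2].
disc(K) = -335 = 5·(-67), so p = 5 is ramified.

5 is ramified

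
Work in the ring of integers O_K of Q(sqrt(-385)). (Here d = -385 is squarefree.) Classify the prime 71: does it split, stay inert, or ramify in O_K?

71 remains inert

Since -385 ≢ 1 mod 4, the ring of integers is ℤ[√-385] with discriminant 4·(-385) = -1540.
disc(K) = -1540 is not divisible by 71; 71 is unramified.
Compute (-385/71) via Euler: 41^((71-1)/2) mod 71 = 70, so (-385/71) = -1.
Legendre symbol -1 ⇒ 71 is inert.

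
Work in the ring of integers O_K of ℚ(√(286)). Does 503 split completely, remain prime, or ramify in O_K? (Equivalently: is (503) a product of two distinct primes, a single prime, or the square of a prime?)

286 mod 4 = 2, hence disc K = 4·286 = 1144 and O_K = ℤ[√286].
Since gcd(503, 1144) = 1 the prime 503 does not ramify.
(286/503) = 286^251 mod 503 = 1, giving Legendre symbol 1.
(286/503) = 1, so 503 splits.

p splits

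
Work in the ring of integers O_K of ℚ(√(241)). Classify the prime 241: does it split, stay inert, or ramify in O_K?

Since 241 ≡ 1 mod 4, the ring of integers is ℤ[(1+√241)/2] with discriminant 241.
241 divides disc(K) = 241, so 241 ramifies.

p ramifies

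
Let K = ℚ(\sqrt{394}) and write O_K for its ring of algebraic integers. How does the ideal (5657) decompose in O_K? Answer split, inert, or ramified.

d = 394 ≡ 2 (mod 4), so O_K = ℤ[√394] and disc(K) = 4d = 1576.
Since gcd(5657, 1576) = 1 the prime 5657 does not ramify.
Euler's criterion: 394^2828 mod 5657 = 5656. Thus (394|5657) = -1.
Legendre symbol -1 ⇒ 5657 is inert.

5657 remains inert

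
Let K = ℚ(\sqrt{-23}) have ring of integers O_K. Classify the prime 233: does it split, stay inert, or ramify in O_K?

split

Since -23 ≡ 1 mod 4, the ring of integers is ℤ[(1+√-23)/2] with discriminant -23.
disc(K) = -23 is not divisible by 233; 233 is unramified.
Euler's criterion: (-23)^116 mod 233 = 1. Thus (-23|233) = 1.
d is a quadratic residue mod p, hence 233 splits in O_K.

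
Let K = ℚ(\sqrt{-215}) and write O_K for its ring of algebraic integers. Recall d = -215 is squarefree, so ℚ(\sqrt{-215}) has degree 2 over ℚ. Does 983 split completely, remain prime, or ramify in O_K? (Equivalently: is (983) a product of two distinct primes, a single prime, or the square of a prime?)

-215 mod 4 = 1, hence disc K = -215 and O_K = ℤ[(1+√-215)/2].
983 ∤ -215, so 983 is unramified.
Legendre symbol by Euler's criterion: (-215/983) ≡ (-215)^491 ≡ 1 (mod 983), i.e. (-215/983) = 1.
(-215/983) = 1, so 983 splits.

983 splits in O_K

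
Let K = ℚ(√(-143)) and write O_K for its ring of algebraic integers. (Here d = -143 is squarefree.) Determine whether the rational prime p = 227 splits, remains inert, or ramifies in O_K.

p splits

Since -143 ≡ 1 mod 4, the ring of integers is ℤ[(1+√-143)/2] with discriminant -143.
Since gcd(227, -143) = 1 the prime 227 does not ramify.
Compute (-143/227) via Euler: 84^((227-1)/2) mod 227 = 1, so (-143/227) = 1.
Legendre symbol 1 ⇒ 227 is split.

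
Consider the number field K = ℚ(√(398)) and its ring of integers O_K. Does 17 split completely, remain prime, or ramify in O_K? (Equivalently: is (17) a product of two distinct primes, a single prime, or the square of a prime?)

Since 398 ≢ 1 mod 4, the ring of integers is ℤ[√398] with discriminant 4·398 = 1592.
17 ∤ 1592, so 17 is unramified.
(398/17) = 7^8 mod 17 = 16, giving Legendre symbol -1.
d is a non-residue mod p, hence 17 remains inert in O_K.

inert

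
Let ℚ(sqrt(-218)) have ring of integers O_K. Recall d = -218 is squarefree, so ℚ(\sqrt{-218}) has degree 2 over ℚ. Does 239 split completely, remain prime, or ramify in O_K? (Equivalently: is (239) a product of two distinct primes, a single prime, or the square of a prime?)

Since -218 ≢ 1 mod 4, the ring of integers is ℤ[√-218] with discriminant 4·(-218) = -872.
239 ∤ -872, so 239 is unramified.
Euler's criterion: (-218)^119 mod 239 = 238. Thus (-218|239) = -1.
(-218/239) = -1, so 239 is inert.

remains prime (inert)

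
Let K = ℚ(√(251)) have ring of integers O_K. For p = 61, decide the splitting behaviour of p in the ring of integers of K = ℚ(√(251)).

251 mod 4 = 3, hence disc K = 4·251 = 1004 and O_K = ℤ[√251].
disc(K) = 1004 is not divisible by 61; 61 is unramified.
(251/61) = 7^30 mod 61 = 60, giving Legendre symbol -1.
d is a non-residue mod p, hence 61 remains inert in O_K.

61 remains inert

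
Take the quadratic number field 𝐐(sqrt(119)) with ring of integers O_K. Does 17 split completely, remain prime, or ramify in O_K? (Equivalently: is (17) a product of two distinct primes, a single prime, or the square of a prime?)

ramified — (17) = 𝔭²

119 mod 4 = 3, hence disc K = 4·119 = 476 and O_K = ℤ[√119].
17 divides disc(K) = 476, so 17 ramifies.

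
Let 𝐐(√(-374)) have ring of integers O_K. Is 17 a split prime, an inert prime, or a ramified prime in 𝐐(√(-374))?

d = -374 ≡ 2 (mod 4), so O_K = ℤ[√-374] and disc(K) = 4d = -1496.
Ramification test: 17 | -1496. The prime 17 ramifies in K.

ramified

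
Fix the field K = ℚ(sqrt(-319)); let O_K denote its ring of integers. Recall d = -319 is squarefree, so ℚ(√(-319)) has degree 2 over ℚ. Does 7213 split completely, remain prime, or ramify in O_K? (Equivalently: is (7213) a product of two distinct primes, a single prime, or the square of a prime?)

d = -319 ≡ 1 (mod 4), so O_K = ℤ[(1+√-319)/2] and disc(K) = d = -319.
7213 ∤ -319, so 7213 is unramified.
Euler's criterion: (-319)^3606 mod 7213 = 1. Thus (-319|7213) = 1.
d is a quadratic residue mod p, hence 7213 splits in O_K.

7213 splits in O_K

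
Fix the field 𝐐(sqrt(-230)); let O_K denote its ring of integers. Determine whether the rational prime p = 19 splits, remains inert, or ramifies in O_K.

d = -230 ≡ 2 (mod 4), so O_K = ℤ[√-230] and disc(K) = 4d = -920.
19 ∤ -920, so 19 is unramified.
(-230/19) = 17^9 mod 19 = 1, giving Legendre symbol 1.
d is a quadratic residue mod p, hence 19 splits in O_K.

p splits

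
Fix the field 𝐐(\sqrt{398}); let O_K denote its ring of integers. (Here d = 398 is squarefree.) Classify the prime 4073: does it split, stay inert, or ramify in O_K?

inert — (4073) stays prime in O_K

d = 398 ≡ 2 (mod 4), so O_K = ℤ[√398] and disc(K) = 4d = 1592.
disc(K) = 1592 is not divisible by 4073; 4073 is unramified.
Euler's criterion: 398^2036 mod 4073 = 4072. Thus (398|4073) = -1.
Legendre symbol -1 ⇒ 4073 is inert.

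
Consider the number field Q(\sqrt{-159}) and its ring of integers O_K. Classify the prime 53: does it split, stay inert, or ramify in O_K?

-159 mod 4 = 1, hence disc K = -159 and O_K = ℤ[(1+√-159)/2].
53 divides disc(K) = -159, so 53 ramifies.

53 is ramified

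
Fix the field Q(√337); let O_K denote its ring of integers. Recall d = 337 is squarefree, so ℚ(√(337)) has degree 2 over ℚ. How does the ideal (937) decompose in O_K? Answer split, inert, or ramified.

splits completely

Since 337 ≡ 1 mod 4, the ring of integers is ℤ[(1+√337)/2] with discriminant 337.
937 ∤ 337, so 937 is unramified.
Legendre symbol by Euler's criterion: (337/937) ≡ 337^468 ≡ 1 (mod 937), i.e. (337/937) = 1.
d is a quadratic residue mod p, hence 937 splits in O_K.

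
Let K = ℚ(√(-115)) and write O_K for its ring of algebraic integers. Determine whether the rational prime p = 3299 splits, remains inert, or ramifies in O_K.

remains prime (inert)

-115 mod 4 = 1, hence disc K = -115 and O_K = ℤ[(1+√-115)/2].
disc(K) = -115 is not divisible by 3299; 3299 is unramified.
Legendre symbol by Euler's criterion: (-115/3299) ≡ (-115)^1649 ≡ 3298 (mod 3299), i.e. (-115/3299) = -1.
d is a non-residue mod p, hence 3299 remains inert in O_K.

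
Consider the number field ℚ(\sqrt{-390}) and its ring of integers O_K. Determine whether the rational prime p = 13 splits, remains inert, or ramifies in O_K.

13 is ramified

d = -390 ≡ 2 (mod 4), so O_K = ℤ[√-390] and disc(K) = 4d = -1560.
13 divides disc(K) = -1560, so 13 ramifies.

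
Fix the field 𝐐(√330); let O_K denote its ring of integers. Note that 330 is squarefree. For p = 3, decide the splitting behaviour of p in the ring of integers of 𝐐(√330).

d = 330 ≡ 2 (mod 4), so O_K = ℤ[√330] and disc(K) = 4d = 1320.
3 divides disc(K) = 1320, so 3 ramifies.

3 is ramified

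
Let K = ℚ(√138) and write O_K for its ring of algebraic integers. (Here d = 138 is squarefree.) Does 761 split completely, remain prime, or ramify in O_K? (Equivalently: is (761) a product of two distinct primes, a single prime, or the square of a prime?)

138 mod 4 = 2, hence disc K = 4·138 = 552 and O_K = ℤ[√138].
disc(K) = 552 is not divisible by 761; 761 is unramified.
Euler's criterion: 138^380 mod 761 = 760. Thus (138|761) = -1.
Legendre symbol -1 ⇒ 761 is inert.

inert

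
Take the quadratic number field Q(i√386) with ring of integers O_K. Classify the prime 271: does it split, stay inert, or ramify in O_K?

d = -386 ≡ 2 (mod 4), so O_K = ℤ[√-386] and disc(K) = 4d = -1544.
disc(K) = -1544 is not divisible by 271; 271 is unramified.
Euler's criterion: (-386)^135 mod 271 = 1. Thus (-386|271) = 1.
(-386/271) = 1, so 271 splits.

split — (271) = 𝔭₁𝔭₂ with 𝔭₁ ≠ 𝔭₂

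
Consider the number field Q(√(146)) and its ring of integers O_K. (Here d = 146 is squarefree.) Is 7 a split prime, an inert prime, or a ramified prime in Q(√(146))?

Since 146 ≢ 1 mod 4, the ring of integers is ℤ[√146] with discriminant 4·146 = 584.
disc(K) = 584 is not divisible by 7; 7 is unramified.
Compute (146/7) via Euler: 6^((7-1)/2) mod 7 = 6, so (146/7) = -1.
Legendre symbol -1 ⇒ 7 is inert.

7 remains inert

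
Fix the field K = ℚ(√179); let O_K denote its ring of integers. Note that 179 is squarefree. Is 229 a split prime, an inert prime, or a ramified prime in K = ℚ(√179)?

p is inert

d = 179 ≡ 3 (mod 4), so O_K = ℤ[√179] and disc(K) = 4d = 716.
Since gcd(229, 716) = 1 the prime 229 does not ramify.
Legendre symbol by Euler's criterion: (179/229) ≡ 179^114 ≡ 228 (mod 229), i.e. (179/229) = -1.
Legendre symbol -1 ⇒ 229 is inert.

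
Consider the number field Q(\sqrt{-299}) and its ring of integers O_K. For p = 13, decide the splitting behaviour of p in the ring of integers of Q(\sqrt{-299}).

ramified — (13) = 𝔭²

Since -299 ≡ 1 mod 4, the ring of integers is ℤ[(1+√-299)/2] with discriminant -299.
Ramification test: 13 | -299. The prime 13 ramifies in K.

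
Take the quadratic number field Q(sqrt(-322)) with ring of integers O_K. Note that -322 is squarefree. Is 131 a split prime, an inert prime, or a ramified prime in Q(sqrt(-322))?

remains prime (inert)

d = -322 ≡ 2 (mod 4), so O_K = ℤ[√-322] and disc(K) = 4d = -1288.
Since gcd(131, -1288) = 1 the prime 131 does not ramify.
(-322/131) = 71^65 mod 131 = 130, giving Legendre symbol -1.
Legendre symbol -1 ⇒ 131 is inert.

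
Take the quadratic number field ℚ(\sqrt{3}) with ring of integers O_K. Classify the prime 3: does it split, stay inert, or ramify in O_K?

ramified

3 mod 4 = 3, hence disc K = 4·3 = 12 and O_K = ℤ[√3].
3 divides disc(K) = 12, so 3 ramifies.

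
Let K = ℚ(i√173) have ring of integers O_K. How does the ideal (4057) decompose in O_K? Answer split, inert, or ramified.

d = -173 ≡ 3 (mod 4), so O_K = ℤ[√-173] and disc(K) = 4d = -692.
4057 ∤ -692, so 4057 is unramified.
Compute (-173/4057) via Euler: 3884^((4057-1)/2) mod 4057 = 1, so (-173/4057) = 1.
Legendre symbol 1 ⇒ 4057 is split.

split — (4057) = 𝔭₁𝔭₂ with 𝔭₁ ≠ 𝔭₂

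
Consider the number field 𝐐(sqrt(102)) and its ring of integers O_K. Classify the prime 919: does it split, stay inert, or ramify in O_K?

919 remains inert

Since 102 ≢ 1 mod 4, the ring of integers is ℤ[√102] with discriminant 4·102 = 408.
919 ∤ 408, so 919 is unramified.
Euler's criterion: 102^459 mod 919 = 918. Thus (102|919) = -1.
d is a non-residue mod p, hence 919 remains inert in O_K.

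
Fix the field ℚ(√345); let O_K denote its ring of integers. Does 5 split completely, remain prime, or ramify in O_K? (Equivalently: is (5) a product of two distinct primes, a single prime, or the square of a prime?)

Since 345 ≡ 1 mod 4, the ring of integers is ℤ[(1+√345)/2] with discriminant 345.
Ramification test: 5 | 345. The prime 5 ramifies in K.

5 is ramified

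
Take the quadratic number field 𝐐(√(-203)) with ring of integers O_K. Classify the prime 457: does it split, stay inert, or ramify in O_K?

p splits

Since -203 ≡ 1 mod 4, the ring of integers is ℤ[(1+√-203)/2] with discriminant -203.
Since gcd(457, -203) = 1 the prime 457 does not ramify.
Compute (-203/457) via Euler: 254^((457-1)/2) mod 457 = 1, so (-203/457) = 1.
Legendre symbol 1 ⇒ 457 is split.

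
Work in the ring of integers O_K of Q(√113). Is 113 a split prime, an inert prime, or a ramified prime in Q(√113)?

ramifies in O_K

113 mod 4 = 1, hence disc K = 113 and O_K = ℤ[(1+√113)/2].
Ramification test: 113 | 113. The prime 113 ramifies in K.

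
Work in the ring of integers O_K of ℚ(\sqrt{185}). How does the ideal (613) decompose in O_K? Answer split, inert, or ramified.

613 remains inert

Since 185 ≡ 1 mod 4, the ring of integers is ℤ[(1+√185)/2] with discriminant 185.
disc(K) = 185 is not divisible by 613; 613 is unramified.
Legendre symbol by Euler's criterion: (185/613) ≡ 185^306 ≡ 612 (mod 613), i.e. (185/613) = -1.
d is a non-residue mod p, hence 613 remains inert in O_K.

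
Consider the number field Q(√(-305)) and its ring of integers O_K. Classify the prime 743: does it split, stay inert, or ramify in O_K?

p is inert

Since -305 ≢ 1 mod 4, the ring of integers is ℤ[√-305] with discriminant 4·(-305) = -1220.
Since gcd(743, -1220) = 1 the prime 743 does not ramify.
Compute (-305/743) via Euler: 438^((743-1)/2) mod 743 = 742, so (-305/743) = -1.
(-305/743) = -1, so 743 is inert.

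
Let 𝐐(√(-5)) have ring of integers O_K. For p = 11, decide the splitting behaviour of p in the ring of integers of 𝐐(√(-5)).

remains prime (inert)

d = -5 ≡ 3 (mod 4), so O_K = ℤ[√-5] and disc(K) = 4d = -20.
11 ∤ -20, so 11 is unramified.
(-5/11) = 6^5 mod 11 = 10, giving Legendre symbol -1.
Legendre symbol -1 ⇒ 11 is inert.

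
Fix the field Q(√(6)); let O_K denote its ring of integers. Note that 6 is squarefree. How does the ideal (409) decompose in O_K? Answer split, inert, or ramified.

6 mod 4 = 2, hence disc K = 4·6 = 24 and O_K = ℤ[√6].
409 ∤ 24, so 409 is unramified.
(6/409) = 6^204 mod 409 = 1, giving Legendre symbol 1.
(6/409) = 1, so 409 splits.

split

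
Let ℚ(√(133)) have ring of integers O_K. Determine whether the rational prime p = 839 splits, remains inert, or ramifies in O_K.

split — (839) = 𝔭₁𝔭₂ with 𝔭₁ ≠ 𝔭₂

133 mod 4 = 1, hence disc K = 133 and O_K = ℤ[(1+√133)/2].
839 ∤ 133, so 839 is unramified.
(133/839) = 133^419 mod 839 = 1, giving Legendre symbol 1.
(133/839) = 1, so 839 splits.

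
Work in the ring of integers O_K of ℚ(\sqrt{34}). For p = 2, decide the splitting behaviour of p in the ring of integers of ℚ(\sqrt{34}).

d = 34 ≡ 2 (mod 4), so O_K = ℤ[√34] and disc(K) = 4d = 136.
Ramification test: 2 | 136. The prime 2 ramifies in K.

ramified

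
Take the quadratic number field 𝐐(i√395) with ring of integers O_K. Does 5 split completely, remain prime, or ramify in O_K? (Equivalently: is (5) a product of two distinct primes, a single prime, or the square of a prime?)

ramifies in O_K

Since -395 ≡ 1 mod 4, the ring of integers is ℤ[(1+√-395)/2] with discriminant -395.
Ramification test: 5 | -395. The prime 5 ramifies in K.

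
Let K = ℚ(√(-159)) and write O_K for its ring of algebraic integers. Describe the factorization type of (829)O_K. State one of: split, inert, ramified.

Since -159 ≡ 1 mod 4, the ring of integers is ℤ[(1+√-159)/2] with discriminant -159.
829 ∤ -159, so 829 is unramified.
(-159/829) = 670^414 mod 829 = 828, giving Legendre symbol -1.
d is a non-residue mod p, hence 829 remains inert in O_K.

p is inert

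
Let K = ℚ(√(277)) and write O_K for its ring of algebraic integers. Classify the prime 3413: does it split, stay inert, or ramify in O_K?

Since 277 ≡ 1 mod 4, the ring of integers is ℤ[(1+√277)/2] with discriminant 277.
3413 ∤ 277, so 3413 is unramified.
Legendre symbol by Euler's criterion: (277/3413) ≡ 277^1706 ≡ 1 (mod 3413), i.e. (277/3413) = 1.
(277/3413) = 1, so 3413 splits.

p splits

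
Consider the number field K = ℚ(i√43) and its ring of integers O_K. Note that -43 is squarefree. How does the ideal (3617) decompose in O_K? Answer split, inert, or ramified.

3617 remains inert

Since -43 ≡ 1 mod 4, the ring of integers is ℤ[(1+√-43)/2] with discriminant -43.
Since gcd(3617, -43) = 1 the prime 3617 does not ramify.
Compute (-43/3617) via Euler: 3574^((3617-1)/2) mod 3617 = 3616, so (-43/3617) = -1.
d is a non-residue mod p, hence 3617 remains inert in O_K.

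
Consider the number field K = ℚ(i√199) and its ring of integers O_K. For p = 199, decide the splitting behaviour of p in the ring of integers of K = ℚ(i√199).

d = -199 ≡ 1 (mod 4), so O_K = ℤ[(1+√-199)/2] and disc(K) = d = -199.
disc(K) = -199 = 199·(-1), so p = 199 is ramified.

ramified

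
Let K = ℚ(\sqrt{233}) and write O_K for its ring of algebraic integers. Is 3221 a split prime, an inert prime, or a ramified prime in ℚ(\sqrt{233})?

d = 233 ≡ 1 (mod 4), so O_K = ℤ[(1+√233)/2] and disc(K) = d = 233.
3221 ∤ 233, so 3221 is unramified.
(233/3221) = 233^1610 mod 3221 = 3220, giving Legendre symbol -1.
d is a non-residue mod p, hence 3221 remains inert in O_K.

p is inert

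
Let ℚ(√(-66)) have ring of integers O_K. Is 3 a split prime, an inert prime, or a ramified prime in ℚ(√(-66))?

ramified

d = -66 ≡ 2 (mod 4), so O_K = ℤ[√-66] and disc(K) = 4d = -264.
disc(K) = -264 = 3·(-88), so p = 3 is ramified.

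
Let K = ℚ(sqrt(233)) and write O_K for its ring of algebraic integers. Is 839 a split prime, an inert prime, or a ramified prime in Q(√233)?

Since 233 ≡ 1 mod 4, the ring of integers is ℤ[(1+√233)/2] with discriminant 233.
839 ∤ 233, so 839 is unramified.
Legendre symbol by Euler's criterion: (233/839) ≡ 233^419 ≡ 838 (mod 839), i.e. (233/839) = -1.
(233/839) = -1, so 839 is inert.

inert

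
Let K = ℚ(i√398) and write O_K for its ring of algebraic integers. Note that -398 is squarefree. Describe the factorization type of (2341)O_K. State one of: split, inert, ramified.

2341 splits in O_K

d = -398 ≡ 2 (mod 4), so O_K = ℤ[√-398] and disc(K) = 4d = -1592.
Since gcd(2341, -1592) = 1 the prime 2341 does not ramify.
(-398/2341) = 1943^1170 mod 2341 = 1, giving Legendre symbol 1.
d is a quadratic residue mod p, hence 2341 splits in O_K.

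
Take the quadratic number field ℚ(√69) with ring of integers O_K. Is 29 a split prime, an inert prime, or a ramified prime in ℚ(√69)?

d = 69 ≡ 1 (mod 4), so O_K = ℤ[(1+√69)/2] and disc(K) = d = 69.
Since gcd(29, 69) = 1 the prime 29 does not ramify.
Compute (69/29) via Euler: 11^((29-1)/2) mod 29 = 28, so (69/29) = -1.
d is a non-residue mod p, hence 29 remains inert in O_K.

inert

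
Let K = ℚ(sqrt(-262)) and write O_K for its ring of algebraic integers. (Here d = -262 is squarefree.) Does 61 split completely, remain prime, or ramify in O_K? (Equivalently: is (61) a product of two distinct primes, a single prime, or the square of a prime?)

61 remains inert

Since -262 ≢ 1 mod 4, the ring of integers is ℤ[√-262] with discriminant 4·(-262) = -1048.
disc(K) = -1048 is not divisible by 61; 61 is unramified.
Compute (-262/61) via Euler: 43^((61-1)/2) mod 61 = 60, so (-262/61) = -1.
Legendre symbol -1 ⇒ 61 is inert.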